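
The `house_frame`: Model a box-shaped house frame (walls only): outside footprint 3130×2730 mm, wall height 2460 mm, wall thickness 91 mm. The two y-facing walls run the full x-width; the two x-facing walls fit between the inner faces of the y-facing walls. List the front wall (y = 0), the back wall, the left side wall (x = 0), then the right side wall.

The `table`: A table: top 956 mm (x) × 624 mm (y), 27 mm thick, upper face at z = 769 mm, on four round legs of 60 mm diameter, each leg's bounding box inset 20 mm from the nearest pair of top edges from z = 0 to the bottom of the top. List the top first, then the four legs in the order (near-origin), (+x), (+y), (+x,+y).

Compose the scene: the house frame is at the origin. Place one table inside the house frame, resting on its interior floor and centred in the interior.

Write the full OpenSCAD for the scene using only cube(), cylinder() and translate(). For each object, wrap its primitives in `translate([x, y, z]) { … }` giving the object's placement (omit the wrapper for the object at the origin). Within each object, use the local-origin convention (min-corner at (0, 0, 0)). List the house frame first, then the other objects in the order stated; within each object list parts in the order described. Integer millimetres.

cube([3130, 91, 2460]);
translate([0, 2639, 0]) cube([3130, 91, 2460]);
translate([0, 91, 0]) cube([91, 2548, 2460]);
translate([3039, 91, 0]) cube([91, 2548, 2460]);
translate([1087, 1053, 0]) {
  translate([0, 0, 742]) cube([956, 624, 27]);
  translate([50, 50, 0]) cylinder(h = 742, r = 30);
  translate([906, 50, 0]) cylinder(h = 742, r = 30);
  translate([50, 574, 0]) cylinder(h = 742, r = 30);
  translate([906, 574, 0]) cylinder(h = 742, r = 30);
}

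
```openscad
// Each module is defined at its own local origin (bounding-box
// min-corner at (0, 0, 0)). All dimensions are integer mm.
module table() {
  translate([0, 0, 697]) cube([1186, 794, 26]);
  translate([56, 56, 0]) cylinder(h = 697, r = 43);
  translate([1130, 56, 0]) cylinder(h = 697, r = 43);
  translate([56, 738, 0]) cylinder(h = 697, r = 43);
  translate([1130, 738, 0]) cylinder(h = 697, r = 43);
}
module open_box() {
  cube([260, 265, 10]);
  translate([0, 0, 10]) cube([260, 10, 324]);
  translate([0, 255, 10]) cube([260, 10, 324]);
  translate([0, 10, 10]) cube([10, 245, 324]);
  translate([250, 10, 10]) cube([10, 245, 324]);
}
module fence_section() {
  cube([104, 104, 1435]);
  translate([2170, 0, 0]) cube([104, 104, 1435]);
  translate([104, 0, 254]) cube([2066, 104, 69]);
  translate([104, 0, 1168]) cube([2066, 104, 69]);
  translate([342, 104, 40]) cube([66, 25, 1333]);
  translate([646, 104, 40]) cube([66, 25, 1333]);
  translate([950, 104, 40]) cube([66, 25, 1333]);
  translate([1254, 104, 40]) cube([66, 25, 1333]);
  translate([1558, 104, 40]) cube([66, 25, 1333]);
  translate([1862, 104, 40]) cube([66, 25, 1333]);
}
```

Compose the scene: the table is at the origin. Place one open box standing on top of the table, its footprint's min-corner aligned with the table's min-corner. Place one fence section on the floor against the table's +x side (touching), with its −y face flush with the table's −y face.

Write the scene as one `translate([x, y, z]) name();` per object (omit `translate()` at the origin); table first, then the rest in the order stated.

table();
translate([0, 0, 723]) open_box();
translate([1186, 0, 0]) fence_section();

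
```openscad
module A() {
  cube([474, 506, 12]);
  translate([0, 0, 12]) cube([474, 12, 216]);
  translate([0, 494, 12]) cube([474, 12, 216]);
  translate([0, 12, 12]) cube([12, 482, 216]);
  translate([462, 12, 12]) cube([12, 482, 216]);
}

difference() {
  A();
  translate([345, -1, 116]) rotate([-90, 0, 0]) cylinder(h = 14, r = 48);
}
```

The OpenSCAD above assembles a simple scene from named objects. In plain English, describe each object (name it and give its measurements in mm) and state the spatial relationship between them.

A is an open-topped rectangular box: outside dimensions 474×506×228 mm, with a uniform wall and base thickness of 12 mm. The base is a full 474×506 slab on the floor; four walls sit on top of the base. The front and back walls (the −y and +y sides) span the full width; the two side walls fit between them.

The open box has a circular hole of radius 48 mm through its front wall, centred at (x = 345, z = 116).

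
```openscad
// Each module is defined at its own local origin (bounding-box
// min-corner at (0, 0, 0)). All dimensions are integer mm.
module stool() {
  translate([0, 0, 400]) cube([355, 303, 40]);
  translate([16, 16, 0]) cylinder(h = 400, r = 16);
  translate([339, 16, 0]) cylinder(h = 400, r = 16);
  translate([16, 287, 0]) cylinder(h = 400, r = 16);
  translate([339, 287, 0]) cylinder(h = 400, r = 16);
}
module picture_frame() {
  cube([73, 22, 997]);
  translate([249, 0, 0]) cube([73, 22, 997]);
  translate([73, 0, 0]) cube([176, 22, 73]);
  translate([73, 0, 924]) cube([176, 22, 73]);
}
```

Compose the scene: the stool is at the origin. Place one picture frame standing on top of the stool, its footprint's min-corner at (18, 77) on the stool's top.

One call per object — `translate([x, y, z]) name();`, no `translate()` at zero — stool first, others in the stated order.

stool();
translate([18, 77, 440]) picture_frame();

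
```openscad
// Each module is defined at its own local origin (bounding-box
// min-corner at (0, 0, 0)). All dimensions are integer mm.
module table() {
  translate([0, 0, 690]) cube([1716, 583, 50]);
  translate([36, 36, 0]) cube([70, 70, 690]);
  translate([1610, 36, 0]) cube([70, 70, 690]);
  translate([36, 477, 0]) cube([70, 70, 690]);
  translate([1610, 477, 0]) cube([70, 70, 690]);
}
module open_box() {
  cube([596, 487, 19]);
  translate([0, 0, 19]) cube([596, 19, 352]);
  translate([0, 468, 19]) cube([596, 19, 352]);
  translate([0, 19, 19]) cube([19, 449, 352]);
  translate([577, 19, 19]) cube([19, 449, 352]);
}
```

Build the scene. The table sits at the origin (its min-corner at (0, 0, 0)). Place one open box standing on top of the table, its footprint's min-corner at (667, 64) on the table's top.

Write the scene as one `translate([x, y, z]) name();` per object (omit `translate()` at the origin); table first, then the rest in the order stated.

table();
translate([667, 64, 740]) open_box();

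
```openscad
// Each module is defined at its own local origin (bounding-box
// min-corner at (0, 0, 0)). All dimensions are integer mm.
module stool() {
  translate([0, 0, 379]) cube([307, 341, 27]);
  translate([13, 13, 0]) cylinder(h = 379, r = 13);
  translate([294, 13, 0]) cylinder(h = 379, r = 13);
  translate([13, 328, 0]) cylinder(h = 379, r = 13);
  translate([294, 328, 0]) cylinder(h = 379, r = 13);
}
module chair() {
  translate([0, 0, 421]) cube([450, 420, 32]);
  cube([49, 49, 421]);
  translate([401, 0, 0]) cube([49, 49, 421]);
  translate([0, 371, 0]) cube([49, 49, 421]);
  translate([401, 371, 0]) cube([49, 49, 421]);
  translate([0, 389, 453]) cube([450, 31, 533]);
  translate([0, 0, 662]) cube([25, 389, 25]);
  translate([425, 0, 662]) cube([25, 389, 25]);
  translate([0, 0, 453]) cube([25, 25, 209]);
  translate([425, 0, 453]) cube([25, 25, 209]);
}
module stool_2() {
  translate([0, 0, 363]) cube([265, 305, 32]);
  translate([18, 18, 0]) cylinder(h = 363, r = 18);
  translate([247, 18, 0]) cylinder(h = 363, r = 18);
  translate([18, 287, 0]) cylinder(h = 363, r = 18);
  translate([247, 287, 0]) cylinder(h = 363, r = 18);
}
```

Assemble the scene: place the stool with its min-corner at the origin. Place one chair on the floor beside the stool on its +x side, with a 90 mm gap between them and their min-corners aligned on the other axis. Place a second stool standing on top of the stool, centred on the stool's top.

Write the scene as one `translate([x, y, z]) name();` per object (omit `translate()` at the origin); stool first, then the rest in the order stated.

stool();
translate([397, 0, 0]) chair();
translate([21, 18, 406]) stool_2();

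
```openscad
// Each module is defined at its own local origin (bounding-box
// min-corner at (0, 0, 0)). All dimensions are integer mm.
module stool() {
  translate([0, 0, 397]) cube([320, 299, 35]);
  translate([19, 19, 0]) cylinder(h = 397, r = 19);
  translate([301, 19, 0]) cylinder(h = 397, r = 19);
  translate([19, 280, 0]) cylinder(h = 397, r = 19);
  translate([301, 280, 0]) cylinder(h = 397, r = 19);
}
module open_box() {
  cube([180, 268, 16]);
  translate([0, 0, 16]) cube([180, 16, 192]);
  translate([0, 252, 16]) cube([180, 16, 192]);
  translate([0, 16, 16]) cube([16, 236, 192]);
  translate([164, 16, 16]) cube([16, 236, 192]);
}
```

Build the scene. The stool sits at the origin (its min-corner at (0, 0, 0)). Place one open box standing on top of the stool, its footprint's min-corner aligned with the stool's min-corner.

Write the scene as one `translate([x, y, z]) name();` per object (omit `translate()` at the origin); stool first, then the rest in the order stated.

stool();
translate([0, 0, 432]) open_box();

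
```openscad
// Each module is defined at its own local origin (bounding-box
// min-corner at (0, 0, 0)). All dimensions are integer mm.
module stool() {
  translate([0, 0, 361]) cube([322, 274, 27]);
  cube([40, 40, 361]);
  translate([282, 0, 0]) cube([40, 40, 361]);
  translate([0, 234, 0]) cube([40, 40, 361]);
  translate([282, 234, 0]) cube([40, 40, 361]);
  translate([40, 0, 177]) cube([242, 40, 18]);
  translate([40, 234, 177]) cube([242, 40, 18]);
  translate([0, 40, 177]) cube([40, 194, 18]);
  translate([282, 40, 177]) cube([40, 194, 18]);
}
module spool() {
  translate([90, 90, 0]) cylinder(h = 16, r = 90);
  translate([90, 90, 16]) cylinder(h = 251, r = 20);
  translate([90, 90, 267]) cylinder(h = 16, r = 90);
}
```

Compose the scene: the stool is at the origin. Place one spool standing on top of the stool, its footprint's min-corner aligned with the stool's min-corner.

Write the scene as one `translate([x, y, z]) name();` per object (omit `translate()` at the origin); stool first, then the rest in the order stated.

stool();
translate([0, 0, 388]) spool();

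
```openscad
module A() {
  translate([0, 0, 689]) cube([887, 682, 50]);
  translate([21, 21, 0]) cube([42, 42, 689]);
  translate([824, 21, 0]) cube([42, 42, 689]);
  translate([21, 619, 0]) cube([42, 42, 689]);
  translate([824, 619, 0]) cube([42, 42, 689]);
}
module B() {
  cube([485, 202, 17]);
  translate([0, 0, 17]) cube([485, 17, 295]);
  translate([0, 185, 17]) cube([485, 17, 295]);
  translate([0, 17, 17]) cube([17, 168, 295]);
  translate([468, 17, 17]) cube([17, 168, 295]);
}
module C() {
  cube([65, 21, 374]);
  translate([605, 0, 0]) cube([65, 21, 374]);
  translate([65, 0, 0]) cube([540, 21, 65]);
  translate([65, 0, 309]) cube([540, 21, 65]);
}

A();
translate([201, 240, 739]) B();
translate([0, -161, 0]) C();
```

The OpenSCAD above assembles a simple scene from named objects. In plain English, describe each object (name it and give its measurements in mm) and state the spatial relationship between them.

A is a table: top 887 mm (x) × 682 mm (y), 50 mm thick, upper face at z = 739 mm, on four 42×42 mm square legs, each inset 21 mm from the nearest pair of top edges, running from z = 0 to the bottom of the top.

B is an open storage box with external size 485×202×312 mm and wall thickness 17 mm (the base is also 17 mm thick). The base covers the whole footprint; the four walls stand on the base, with the y-facing walls full-width and the x-facing walls fitting between their inner faces.

C is a picture frame with a 540×244 mm rectangular opening (x by z) and a uniform 65 mm border on every side. Frame depth is 21 mm along y. It is built from two vertical stiles running the full outside height and two horizontal rails spanning the gap between the stiles.

The open box is on top of the table, centred. The picture frame is on the floor beside the table on its −y side.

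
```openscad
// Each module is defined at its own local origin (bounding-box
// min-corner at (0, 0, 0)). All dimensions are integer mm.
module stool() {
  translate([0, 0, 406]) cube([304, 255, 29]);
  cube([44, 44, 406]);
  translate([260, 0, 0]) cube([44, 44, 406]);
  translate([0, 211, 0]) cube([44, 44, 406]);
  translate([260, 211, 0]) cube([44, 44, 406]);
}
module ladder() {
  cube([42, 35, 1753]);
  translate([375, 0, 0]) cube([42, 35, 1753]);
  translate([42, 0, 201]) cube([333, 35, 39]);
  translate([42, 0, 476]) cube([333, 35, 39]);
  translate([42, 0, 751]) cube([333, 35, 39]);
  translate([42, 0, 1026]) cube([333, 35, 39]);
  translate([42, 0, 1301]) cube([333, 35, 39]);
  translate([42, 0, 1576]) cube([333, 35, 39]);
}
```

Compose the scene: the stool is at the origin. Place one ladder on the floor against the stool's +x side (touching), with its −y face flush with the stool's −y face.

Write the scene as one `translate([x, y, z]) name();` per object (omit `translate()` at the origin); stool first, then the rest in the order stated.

stool();
translate([304, 0, 0]) ladder();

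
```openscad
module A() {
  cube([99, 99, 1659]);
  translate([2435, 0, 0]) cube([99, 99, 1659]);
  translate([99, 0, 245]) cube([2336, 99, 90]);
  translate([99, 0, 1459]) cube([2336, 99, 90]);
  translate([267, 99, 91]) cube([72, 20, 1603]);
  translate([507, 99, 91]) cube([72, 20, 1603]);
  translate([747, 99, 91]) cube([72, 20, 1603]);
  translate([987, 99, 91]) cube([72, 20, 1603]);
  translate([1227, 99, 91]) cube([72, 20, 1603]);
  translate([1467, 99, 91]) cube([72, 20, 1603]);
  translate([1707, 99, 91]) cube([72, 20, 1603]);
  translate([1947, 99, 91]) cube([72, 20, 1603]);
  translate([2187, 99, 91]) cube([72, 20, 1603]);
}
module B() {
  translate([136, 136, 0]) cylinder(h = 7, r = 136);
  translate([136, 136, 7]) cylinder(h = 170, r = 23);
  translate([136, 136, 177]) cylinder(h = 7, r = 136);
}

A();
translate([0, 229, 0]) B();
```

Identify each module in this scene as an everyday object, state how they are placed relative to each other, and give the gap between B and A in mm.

The spool's nearest face is 110 mm from the fence section's +y face.

A is a fence section. B is a spool. The spool is on the floor beside the fence section on its +y side. The gap between the spool and the fence section is 110 mm.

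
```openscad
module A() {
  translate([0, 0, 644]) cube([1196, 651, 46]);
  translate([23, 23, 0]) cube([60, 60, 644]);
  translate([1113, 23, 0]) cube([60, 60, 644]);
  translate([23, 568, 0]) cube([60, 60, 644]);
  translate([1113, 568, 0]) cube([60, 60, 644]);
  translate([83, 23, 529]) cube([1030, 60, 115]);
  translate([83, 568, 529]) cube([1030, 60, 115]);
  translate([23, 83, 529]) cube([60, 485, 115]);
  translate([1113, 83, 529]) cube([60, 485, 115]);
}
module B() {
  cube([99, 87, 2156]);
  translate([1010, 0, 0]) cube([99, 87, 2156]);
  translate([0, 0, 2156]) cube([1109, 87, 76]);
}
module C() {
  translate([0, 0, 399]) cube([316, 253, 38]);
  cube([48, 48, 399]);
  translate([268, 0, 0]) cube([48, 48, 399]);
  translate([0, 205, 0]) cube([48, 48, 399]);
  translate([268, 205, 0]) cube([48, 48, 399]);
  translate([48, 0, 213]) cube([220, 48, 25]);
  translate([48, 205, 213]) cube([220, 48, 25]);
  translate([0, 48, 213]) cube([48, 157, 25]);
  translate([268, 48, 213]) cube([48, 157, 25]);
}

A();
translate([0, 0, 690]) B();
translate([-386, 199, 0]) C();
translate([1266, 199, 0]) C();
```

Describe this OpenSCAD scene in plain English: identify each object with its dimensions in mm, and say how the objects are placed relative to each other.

A is a table with a 1196×651 mm rectangular top, 46 mm thick, top surface at z = 690 mm, supported by four 60×60 mm square legs, each inset 23 mm from the nearest pair of top edges, running from the floor. Four apron rails, 60 mm thick and 115 mm tall, run between adjacent legs with their top edges flush with the underside of the top and their outer faces flush with the legs' outer faces.

B is a door frame. The clear opening is 911 mm wide and 2156 mm high. Two 99 mm wide jambs, 87 mm deep, stand either side of the opening from the floor to the top of the opening. A 76 mm thick head sits across the top of both jambs, spanning the full outside width of the frame.

C is a simple wooden stool: a rectangular seat 316 mm (x) by 253 mm (y), 38 mm thick, top face at z = 437 mm, on four square legs, each 48×48 mm in cross-section. The legs rest on z = 0, each flush with a corner of the seat. Four stretchers, 48 mm wide and 25 mm tall, connect adjacent legs with their undersides at z = 213 mm, each running between the inner faces of the legs it joins and aligned with the legs' outer faces on the other axis.

The door frame is on top of the table. Two stools sit around the table at the −x, +x sides.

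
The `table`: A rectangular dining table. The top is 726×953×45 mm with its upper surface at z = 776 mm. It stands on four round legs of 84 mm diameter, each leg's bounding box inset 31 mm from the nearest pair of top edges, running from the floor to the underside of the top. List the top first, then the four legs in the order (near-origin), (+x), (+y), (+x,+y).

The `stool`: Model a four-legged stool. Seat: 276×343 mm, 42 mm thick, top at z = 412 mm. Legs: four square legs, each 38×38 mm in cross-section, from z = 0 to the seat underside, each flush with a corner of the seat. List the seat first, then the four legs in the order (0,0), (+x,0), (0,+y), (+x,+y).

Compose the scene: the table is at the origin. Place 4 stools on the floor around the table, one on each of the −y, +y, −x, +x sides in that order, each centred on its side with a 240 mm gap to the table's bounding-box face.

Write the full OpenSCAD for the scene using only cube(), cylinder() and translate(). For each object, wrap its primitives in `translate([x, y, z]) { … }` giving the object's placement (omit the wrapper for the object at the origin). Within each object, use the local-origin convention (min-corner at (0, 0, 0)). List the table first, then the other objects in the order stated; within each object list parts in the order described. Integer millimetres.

translate([0, 0, 731]) cube([726, 953, 45]);
translate([73, 73, 0]) cylinder(h = 731, r = 42);
translate([653, 73, 0]) cylinder(h = 731, r = 42);
translate([73, 880, 0]) cylinder(h = 731, r = 42);
translate([653, 880, 0]) cylinder(h = 731, r = 42);
translate([225, -583, 0]) {
  translate([0, 0, 370]) cube([276, 343, 42]);
  cube([38, 38, 370]);
  translate([238, 0, 0]) cube([38, 38, 370]);
  translate([0, 305, 0]) cube([38, 38, 370]);
  translate([238, 305, 0]) cube([38, 38, 370]);
}
translate([225, 1193, 0]) {
  translate([0, 0, 370]) cube([276, 343, 42]);
  cube([38, 38, 370]);
  translate([238, 0, 0]) cube([38, 38, 370]);
  translate([0, 305, 0]) cube([38, 38, 370]);
  translate([238, 305, 0]) cube([38, 38, 370]);
}
translate([-516, 305, 0]) {
  translate([0, 0, 370]) cube([276, 343, 42]);
  cube([38, 38, 370]);
  translate([238, 0, 0]) cube([38, 38, 370]);
  translate([0, 305, 0]) cube([38, 38, 370]);
  translate([238, 305, 0]) cube([38, 38, 370]);
}
translate([966, 305, 0]) {
  translate([0, 0, 370]) cube([276, 343, 42]);
  cube([38, 38, 370]);
  translate([238, 0, 0]) cube([38, 38, 370]);
  translate([0, 305, 0]) cube([38, 38, 370]);
  translate([238, 305, 0]) cube([38, 38, 370]);
}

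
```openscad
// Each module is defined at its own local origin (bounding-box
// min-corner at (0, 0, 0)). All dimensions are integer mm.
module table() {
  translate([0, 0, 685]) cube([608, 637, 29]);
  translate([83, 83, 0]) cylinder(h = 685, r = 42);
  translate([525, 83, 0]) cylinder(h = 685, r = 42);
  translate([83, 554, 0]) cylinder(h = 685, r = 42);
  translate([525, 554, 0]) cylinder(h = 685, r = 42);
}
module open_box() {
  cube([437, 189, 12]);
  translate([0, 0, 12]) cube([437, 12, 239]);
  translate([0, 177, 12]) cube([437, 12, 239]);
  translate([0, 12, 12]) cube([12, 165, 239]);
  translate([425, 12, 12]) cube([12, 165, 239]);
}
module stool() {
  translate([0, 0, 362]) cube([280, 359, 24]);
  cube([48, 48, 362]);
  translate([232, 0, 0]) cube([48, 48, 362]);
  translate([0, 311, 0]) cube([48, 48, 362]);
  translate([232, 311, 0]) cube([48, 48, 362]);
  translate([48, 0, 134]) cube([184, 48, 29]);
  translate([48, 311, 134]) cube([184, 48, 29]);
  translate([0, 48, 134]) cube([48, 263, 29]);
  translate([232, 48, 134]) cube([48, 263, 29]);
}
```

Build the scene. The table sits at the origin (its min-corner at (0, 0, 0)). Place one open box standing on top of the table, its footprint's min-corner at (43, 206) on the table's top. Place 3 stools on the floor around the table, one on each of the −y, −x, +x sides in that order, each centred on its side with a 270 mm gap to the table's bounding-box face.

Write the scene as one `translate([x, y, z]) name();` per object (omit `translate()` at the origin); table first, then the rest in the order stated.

table();
translate([43, 206, 714]) open_box();
translate([164, -629, 0]) stool();
translate([-550, 139, 0]) stool();
translate([878, 139, 0]) stool();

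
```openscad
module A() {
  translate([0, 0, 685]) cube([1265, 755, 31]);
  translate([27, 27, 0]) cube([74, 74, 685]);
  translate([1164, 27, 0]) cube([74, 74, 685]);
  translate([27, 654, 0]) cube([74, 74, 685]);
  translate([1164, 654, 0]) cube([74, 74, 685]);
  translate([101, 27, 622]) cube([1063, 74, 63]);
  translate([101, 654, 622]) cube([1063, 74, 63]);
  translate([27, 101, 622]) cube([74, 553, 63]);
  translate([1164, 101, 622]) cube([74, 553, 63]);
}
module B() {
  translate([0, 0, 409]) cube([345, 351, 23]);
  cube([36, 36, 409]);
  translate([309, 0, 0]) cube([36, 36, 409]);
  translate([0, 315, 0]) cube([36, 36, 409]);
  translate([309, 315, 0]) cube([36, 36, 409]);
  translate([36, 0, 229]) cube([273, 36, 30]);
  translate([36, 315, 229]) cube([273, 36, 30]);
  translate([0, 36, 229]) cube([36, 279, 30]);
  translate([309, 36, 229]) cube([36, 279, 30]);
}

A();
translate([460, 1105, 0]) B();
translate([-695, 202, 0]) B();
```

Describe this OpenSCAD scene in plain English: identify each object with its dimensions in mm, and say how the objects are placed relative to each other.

A is a rectangular dining table. The top is 1265×755×31 mm with its upper surface at z = 716 mm. It stands on four 74×74 mm square legs, each inset 27 mm from the nearest pair of top edges, running from the floor to the underside of the top. Four apron rails, 74 mm thick and 63 mm tall, run between adjacent legs with their top edges flush with the underside of the top and their outer faces flush with the legs' outer faces.

B is a four-legged stool. The seat is 345×351 mm, 23 mm thick, top at z = 432 mm. It stands on four square legs, each 36×36 mm in cross-section, from z = 0 to the seat underside, each flush with a corner of the seat. Four stretchers, 36 mm wide and 30 mm tall, connect adjacent legs with their undersides at z = 229 mm, each running between the inner faces of the legs it joins and aligned with the legs' outer faces on the other axis.

Two stools sit around the table at the +y, −x sides.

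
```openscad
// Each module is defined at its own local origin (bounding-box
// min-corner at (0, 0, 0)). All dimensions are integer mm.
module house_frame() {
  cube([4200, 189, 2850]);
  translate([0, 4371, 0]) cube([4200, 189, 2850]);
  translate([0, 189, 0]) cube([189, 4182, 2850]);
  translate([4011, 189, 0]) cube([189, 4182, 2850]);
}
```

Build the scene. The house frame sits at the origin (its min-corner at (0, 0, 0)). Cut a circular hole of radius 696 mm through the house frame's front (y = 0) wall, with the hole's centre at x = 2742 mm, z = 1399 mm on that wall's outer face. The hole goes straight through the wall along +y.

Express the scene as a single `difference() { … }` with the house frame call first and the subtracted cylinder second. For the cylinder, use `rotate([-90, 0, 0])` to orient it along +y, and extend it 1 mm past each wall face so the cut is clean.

difference() {
  house_frame();
  translate([2742, -1, 1399]) rotate([-90, 0, 0]) cylinder(h = 191, r = 696);
}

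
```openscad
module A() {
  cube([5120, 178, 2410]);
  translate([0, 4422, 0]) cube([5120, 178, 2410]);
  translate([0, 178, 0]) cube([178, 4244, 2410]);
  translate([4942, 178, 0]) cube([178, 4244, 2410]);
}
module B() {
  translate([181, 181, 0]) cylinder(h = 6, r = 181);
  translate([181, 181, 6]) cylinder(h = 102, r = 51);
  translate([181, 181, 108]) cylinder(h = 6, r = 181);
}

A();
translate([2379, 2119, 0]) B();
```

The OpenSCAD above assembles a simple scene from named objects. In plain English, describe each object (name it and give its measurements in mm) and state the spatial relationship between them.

A is the wall frame of a small rectangular building: four walls, each 2410 mm tall and 178 mm thick, enclosing a footprint 5120 mm (x) by 4600 mm (y) outside-to-outside, with no floor or roof. The front and back walls (the −y and +y sides) span the full width; the two side walls fit between them.

B is a spool: two coaxial disc flanges of radius 181 mm and thickness 6 mm, joined by a core cylinder of radius 51 mm and height 102 mm. The lower flange rests on z = 0 and the three cylinders share a vertical axis.

The spool sits inside the house frame, centred.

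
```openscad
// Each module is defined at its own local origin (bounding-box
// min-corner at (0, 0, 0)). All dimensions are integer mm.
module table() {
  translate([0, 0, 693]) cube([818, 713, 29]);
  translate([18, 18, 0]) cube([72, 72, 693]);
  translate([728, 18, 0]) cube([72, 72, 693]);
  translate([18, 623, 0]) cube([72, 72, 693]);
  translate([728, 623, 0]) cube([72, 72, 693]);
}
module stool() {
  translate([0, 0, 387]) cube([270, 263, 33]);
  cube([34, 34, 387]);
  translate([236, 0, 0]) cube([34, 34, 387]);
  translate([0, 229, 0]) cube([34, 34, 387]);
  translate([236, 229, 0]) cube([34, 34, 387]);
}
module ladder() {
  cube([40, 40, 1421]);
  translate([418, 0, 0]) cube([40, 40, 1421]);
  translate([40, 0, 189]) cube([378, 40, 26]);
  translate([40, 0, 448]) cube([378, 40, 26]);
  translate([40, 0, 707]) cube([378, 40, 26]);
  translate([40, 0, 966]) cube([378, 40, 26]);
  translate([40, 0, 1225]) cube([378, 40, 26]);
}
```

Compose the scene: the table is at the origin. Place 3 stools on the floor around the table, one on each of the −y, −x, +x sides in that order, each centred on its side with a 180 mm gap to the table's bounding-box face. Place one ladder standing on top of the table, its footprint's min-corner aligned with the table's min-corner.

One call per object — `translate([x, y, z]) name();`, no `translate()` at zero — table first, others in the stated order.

table();
translate([274, -443, 0]) stool();
translate([-450, 225, 0]) stool();
translate([998, 225, 0]) stool();
translate([0, 0, 722]) ladder();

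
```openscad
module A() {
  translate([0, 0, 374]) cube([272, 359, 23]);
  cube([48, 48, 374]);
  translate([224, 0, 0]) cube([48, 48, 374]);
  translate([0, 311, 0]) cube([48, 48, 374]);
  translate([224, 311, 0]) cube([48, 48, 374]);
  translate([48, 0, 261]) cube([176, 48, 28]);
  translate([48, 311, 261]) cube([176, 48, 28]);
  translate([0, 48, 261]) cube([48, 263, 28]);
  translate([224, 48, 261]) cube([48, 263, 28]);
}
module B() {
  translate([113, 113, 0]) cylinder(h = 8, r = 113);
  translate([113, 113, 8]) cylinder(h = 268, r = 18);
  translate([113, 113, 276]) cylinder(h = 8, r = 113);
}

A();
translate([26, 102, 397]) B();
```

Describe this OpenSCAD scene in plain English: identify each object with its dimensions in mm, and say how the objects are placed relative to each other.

A is a four-legged stool. The seat is a 272×359×23 mm slab whose top surface is at z = 397 mm; four square legs, each 48×48 mm in cross-section, run from the floor (z = 0) to the underside of the seat, each flush with a corner of the seat. Four stretchers, 48 mm wide and 28 mm tall, connect adjacent legs with their undersides at z = 261 mm, each running between the inner faces of the legs it joins and aligned with the legs' outer faces on the other axis.

B is a spool: two coaxial disc flanges of radius 113 mm and thickness 8 mm, joined by a core cylinder of radius 18 mm and height 268 mm. The lower flange rests on z = 0 and the three cylinders share a vertical axis.

The spool is on top of the stool.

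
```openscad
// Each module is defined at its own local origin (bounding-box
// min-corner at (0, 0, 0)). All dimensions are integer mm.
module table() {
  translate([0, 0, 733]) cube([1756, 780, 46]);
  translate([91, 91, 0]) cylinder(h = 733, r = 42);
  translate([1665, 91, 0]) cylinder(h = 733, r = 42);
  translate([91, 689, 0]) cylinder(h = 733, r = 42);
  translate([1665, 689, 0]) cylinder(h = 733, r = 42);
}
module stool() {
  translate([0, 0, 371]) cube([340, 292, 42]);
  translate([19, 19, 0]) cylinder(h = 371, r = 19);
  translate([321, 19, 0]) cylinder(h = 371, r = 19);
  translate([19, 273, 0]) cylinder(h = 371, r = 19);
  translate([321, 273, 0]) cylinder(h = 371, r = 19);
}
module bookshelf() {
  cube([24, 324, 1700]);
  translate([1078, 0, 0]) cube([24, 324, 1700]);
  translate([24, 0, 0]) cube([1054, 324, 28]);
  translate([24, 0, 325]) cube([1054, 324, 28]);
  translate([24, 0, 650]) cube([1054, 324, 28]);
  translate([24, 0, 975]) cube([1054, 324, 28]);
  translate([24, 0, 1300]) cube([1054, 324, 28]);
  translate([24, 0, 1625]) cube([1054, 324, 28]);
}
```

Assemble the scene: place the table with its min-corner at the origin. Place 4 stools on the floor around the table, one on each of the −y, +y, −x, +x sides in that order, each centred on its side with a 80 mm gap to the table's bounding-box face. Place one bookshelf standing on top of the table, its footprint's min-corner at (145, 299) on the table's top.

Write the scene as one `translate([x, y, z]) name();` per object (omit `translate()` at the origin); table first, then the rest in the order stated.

table();
translate([708, -372, 0]) stool();
translate([708, 860, 0]) stool();
translate([-420, 244, 0]) stool();
translate([1836, 244, 0]) stool();
translate([145, 299, 779]) bookshelf();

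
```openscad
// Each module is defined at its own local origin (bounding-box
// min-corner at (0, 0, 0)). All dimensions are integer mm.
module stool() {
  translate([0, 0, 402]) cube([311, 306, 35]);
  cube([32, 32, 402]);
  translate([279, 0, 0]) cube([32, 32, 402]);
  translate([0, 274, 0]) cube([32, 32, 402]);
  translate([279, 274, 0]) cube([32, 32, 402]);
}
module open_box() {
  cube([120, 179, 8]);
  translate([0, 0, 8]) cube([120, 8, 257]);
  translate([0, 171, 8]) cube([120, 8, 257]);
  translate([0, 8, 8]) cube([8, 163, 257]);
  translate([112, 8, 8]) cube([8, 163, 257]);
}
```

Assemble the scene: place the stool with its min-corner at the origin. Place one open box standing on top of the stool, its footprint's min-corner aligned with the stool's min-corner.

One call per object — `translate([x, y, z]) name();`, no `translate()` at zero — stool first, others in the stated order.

stool();
translate([0, 0, 437]) open_box();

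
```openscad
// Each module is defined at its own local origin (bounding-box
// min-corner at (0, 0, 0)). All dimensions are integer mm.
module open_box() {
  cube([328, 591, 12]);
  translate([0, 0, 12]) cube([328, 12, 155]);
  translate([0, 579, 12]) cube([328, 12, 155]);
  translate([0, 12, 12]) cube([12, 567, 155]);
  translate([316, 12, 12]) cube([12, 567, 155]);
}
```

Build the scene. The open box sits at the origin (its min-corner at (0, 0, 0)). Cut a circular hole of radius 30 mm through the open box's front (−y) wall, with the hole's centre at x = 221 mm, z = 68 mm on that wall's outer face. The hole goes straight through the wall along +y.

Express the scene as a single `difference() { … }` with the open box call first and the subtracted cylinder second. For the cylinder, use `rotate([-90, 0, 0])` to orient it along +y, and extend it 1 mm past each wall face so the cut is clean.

difference() {
  open_box();
  translate([221, -1, 68]) rotate([-90, 0, 0]) cylinder(h = 14, r = 30);
}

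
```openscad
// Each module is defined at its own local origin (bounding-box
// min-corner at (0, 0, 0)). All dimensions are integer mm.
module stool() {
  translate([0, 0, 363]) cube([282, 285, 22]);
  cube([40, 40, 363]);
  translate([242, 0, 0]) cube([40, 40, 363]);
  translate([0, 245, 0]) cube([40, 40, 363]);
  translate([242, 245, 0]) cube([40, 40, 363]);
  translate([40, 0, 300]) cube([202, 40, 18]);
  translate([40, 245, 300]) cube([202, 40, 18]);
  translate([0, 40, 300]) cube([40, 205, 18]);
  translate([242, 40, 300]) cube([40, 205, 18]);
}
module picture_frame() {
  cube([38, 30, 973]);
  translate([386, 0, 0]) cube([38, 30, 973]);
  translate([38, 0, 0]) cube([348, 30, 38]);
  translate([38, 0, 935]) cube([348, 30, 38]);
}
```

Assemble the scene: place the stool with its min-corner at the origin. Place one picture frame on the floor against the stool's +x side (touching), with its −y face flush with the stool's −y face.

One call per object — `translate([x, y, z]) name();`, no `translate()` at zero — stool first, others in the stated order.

stool();
translate([282, 0, 0]) picture_frame();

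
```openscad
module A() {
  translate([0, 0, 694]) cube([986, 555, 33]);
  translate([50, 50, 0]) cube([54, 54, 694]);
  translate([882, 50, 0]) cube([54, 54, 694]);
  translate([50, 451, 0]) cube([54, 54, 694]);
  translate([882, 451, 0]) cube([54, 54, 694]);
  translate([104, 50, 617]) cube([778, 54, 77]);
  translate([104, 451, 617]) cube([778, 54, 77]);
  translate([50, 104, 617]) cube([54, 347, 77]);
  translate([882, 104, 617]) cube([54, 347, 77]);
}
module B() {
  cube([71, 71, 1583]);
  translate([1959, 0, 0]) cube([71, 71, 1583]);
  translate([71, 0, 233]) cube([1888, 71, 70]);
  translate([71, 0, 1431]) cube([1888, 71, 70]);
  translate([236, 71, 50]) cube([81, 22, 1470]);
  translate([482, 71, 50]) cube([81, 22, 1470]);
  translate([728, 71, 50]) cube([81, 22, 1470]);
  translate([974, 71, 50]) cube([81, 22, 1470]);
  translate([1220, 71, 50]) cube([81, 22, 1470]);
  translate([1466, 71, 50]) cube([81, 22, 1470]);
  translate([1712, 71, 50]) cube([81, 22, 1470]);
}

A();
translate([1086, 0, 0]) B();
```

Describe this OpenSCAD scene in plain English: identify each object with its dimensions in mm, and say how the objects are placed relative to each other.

A is a table: top 986 mm (x) × 555 mm (y), 33 mm thick, upper face at z = 727 mm, on four 54×54 mm square legs, each inset 50 mm from the nearest pair of top edges, running from z = 0 to the bottom of the top. Four apron rails, 54 mm thick and 77 mm tall, run between adjacent legs with their top edges flush with the underside of the top and their outer faces flush with the legs' outer faces.

B is a fence section. Two 71×71 mm posts, 1583 mm tall, stand on the floor with a clear span of 1888 mm between their inner faces. Two horizontal rails of 71×70 mm section span the gap between the posts with their undersides at z = 233 mm and z = 1431 mm, flush with the posts' −y face. 7 pickets, each 81 mm wide, 22 mm thick and 1470 mm tall, are fixed to the +y face of the rails with their bottoms at z = 50 mm, evenly spaced across the span with equal gaps (rounded down to the nearest mm) at the −x end and between each pair — any rounding remainder accumulates at the +x end.

The fence section is on the floor beside the table on its +x side.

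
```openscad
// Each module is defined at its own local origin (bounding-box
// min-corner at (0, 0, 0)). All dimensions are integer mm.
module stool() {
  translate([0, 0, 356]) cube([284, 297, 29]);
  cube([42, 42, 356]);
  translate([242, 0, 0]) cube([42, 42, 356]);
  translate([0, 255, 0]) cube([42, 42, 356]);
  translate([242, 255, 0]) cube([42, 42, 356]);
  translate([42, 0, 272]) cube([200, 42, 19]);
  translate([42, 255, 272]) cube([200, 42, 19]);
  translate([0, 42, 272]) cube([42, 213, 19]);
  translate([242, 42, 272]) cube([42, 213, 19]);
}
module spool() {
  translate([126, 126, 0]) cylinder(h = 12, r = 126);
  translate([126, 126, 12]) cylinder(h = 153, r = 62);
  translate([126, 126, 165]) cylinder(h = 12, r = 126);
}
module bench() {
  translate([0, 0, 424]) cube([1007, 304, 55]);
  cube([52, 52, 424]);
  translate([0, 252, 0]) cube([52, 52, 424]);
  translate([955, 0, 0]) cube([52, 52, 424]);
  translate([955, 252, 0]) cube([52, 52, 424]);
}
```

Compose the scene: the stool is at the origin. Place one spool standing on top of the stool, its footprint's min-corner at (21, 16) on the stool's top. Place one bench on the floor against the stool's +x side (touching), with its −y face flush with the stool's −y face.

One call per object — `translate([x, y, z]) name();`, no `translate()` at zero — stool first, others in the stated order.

stool();
translate([21, 16, 385]) spool();
translate([284, 0, 0]) bench();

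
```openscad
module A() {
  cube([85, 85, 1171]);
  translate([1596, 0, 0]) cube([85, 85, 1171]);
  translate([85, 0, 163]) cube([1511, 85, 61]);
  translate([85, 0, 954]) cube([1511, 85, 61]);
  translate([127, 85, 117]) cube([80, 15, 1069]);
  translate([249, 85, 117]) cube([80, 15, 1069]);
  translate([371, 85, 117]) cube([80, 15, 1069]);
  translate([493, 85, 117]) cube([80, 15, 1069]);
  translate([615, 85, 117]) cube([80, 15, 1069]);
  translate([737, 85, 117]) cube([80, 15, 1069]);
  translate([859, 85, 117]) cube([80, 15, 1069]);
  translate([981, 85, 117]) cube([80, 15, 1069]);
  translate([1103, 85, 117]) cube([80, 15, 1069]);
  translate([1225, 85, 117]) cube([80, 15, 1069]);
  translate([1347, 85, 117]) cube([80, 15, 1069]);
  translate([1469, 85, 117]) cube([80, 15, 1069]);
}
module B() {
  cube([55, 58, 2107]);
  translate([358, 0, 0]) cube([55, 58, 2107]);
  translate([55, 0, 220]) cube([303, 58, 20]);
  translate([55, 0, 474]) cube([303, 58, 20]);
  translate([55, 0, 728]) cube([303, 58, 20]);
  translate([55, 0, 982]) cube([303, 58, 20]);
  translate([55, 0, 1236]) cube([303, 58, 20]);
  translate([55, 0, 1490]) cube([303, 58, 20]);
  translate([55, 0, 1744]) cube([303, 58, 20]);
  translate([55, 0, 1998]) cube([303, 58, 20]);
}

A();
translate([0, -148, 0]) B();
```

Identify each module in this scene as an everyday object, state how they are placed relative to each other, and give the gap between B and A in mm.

The ladder's nearest face is 90 mm from the fence section's −y face.

A is a fence section. B is a ladder. The ladder is on the floor beside the fence section on its −y side. The gap between the ladder and the fence section is 90 mm.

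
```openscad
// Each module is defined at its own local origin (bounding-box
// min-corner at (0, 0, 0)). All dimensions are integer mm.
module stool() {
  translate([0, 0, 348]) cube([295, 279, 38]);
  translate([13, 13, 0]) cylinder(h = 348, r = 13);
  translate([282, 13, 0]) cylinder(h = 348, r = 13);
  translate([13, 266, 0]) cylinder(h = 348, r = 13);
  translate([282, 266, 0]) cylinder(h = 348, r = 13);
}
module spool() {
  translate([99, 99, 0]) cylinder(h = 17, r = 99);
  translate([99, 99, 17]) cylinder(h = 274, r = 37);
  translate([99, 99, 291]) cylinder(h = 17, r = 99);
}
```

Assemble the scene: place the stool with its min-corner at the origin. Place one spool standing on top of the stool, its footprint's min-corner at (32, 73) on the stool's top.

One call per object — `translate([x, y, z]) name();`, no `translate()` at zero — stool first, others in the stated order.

stool();
translate([32, 73, 386]) spool();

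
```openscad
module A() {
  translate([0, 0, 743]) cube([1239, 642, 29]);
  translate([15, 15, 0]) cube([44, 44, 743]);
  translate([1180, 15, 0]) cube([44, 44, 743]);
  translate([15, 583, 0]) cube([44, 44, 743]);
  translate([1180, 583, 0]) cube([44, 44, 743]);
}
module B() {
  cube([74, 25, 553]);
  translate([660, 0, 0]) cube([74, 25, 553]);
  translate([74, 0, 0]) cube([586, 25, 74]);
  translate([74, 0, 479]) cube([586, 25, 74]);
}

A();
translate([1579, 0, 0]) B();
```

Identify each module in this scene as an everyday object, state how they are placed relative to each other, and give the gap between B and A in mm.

A is a table. B is a picture frame. The picture frame is on the floor beside the table on its +x side. The gap between the picture frame and the table is 340 mm.

The picture frame's nearest face is 340 mm from the table's +x face.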